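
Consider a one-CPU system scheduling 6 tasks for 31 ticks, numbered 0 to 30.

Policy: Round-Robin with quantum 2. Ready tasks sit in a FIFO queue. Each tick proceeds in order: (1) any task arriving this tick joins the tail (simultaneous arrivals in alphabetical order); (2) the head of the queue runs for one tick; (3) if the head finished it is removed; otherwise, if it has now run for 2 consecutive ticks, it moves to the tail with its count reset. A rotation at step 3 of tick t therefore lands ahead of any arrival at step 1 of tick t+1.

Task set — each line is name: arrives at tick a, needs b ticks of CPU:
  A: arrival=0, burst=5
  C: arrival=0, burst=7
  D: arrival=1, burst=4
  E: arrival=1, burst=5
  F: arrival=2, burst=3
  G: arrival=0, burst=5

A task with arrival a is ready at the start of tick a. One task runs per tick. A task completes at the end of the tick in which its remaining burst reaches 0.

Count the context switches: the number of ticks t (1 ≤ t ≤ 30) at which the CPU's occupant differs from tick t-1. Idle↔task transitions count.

t=0: queue=[A,C,G] q_used=0 → run A
t=1: queue=[A,C,G,D,E] q_used=1 → run A
t=2: queue=[C,G,D,E,A,F] q_used=0 → run C
t=3: queue=[C,G,D,E,A,F] q_used=1 → run C
t=4: queue=[G,D,E,A,F,C] q_used=0 → run G
t=5: queue=[G,D,E,A,F,C] q_used=1 → run G
t=6: queue=[D,E,A,F,C,G] q_used=0 → run D
t=7: queue=[D,E,A,F,C,G] q_used=1 → run D
t=8: queue=[E,A,F,C,G,D] q_used=0 → run E
t=9: queue=[E,A,F,C,G,D] q_used=1 → run E
t=10: queue=[A,F,C,G,D,E] q_used=0 → run A
t=11: queue=[A,F,C,G,D,E] q_used=1 → run A
t=12: queue=[F,C,G,D,E,A] q_used=0 → run F
t=13: queue=[F,C,G,D,E,A] q_used=1 → run F
t=14: queue=[C,G,D,E,A,F] q_used=0 → run C
t=15: queue=[C,G,D,E,A,F] q_used=1 → run C
t=16: queue=[G,D,E,A,F,C] q_used=0 → run G
t=17: queue=[G,D,E,A,F,C] q_used=1 → run G
t=18: queue=[D,E,A,F,C,G] q_used=0 → run D
t=19: queue=[D,E,A,F,C,G] q_used=1 → run D
t=20: queue=[E,A,F,C,G] q_used=0 → run E
t=21: queue=[E,A,F,C,G] q_used=1 → run E
t=22: queue=[A,F,C,G,E] q_used=0 → run A
t=23: queue=[F,C,G,E] q_used=0 → run F
t=24: queue=[C,G,E] q_used=0 → run C
t=25: queue=[C,G,E] q_used=1 → run C
t=26: queue=[G,E,C] q_used=0 → run G
t=27: queue=[E,C] q_used=0 → run E
t=28: queue=[C] q_used=0 → run C
t=29: (idle)
t=30: (idle)

context switches = 17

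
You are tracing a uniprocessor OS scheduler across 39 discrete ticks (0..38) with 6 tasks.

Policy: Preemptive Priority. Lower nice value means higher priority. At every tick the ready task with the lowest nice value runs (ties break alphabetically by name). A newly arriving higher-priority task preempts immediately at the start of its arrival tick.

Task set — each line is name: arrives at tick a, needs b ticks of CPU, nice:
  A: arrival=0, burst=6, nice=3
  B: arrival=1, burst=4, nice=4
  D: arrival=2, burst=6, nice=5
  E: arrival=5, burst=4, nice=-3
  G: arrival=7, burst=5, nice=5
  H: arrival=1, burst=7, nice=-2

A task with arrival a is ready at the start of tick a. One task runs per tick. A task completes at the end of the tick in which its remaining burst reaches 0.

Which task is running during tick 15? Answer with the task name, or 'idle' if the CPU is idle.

t=0: ready={A} → run A
t=1: ready={A,B,H} → run H
t=2: ready={A,B,D,H} → run H
t=3: ready={A,B,D,H} → run H
t=4: ready={A,B,D,H} → run H
t=5: ready={A,B,D,E,H} → run E
t=6: ready={A,B,D,E,H} → run E
t=7: ready={A,B,D,E,G,H} → run E
t=8: ready={A,B,D,E,G,H} → run E
t=9: ready={A,B,D,G,H} → run H
t=10: ready={A,B,D,G,H} → run H
t=11: ready={A,B,D,G,H} → run H
t=12: ready={A,B,D,G} → run A
t=13: ready={A,B,D,G} → run A
t=14: ready={A,B,D,G} → run A
t=15: ready={A,B,D,G} → run A
t=16: ready={A,B,D,G} → run A
t=17: ready={B,D,G} → run B
t=18: ready={B,D,G} → run B
t=19: ready={B,D,G} → run B
t=20: ready={B,D,G} → run B
t=21: ready={D,G} → run D
t=22: ready={D,G} → run D
t=23: ready={D,G} → run D
t=24: ready={D,G} → run D
t=25: ready={D,G} → run D
t=26: ready={D,G} → run D
t=27: ready={G} → run G
t=28: ready={G} → run G
t=29: ready={G} → run G
t=30: ready={G} → run G
t=31: ready={G} → run G
t=32: (idle)
t=33: (idle)
t=34: (idle)
t=35: (idle)
t=36: (idle)
t=37: (idle)
t=38: (idle)

running at tick 15 = A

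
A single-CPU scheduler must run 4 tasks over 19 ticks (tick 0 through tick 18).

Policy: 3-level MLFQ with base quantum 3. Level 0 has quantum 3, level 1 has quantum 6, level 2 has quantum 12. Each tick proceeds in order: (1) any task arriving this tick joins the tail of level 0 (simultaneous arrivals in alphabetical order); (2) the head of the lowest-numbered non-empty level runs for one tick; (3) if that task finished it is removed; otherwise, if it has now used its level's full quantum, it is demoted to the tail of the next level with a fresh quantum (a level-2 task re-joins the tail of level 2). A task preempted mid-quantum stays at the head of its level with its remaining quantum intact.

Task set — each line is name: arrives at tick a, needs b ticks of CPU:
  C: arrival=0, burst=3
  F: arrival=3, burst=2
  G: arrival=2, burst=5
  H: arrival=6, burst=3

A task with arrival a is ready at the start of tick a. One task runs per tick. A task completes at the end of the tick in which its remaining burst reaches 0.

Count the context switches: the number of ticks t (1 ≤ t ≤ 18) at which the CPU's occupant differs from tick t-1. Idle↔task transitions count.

t=0: L0/L1/L2 = C/-/- → run C
t=1: L0/L1/L2 = C/-/- → run C
t=2: L0/L1/L2 = CG/-/- → run C
t=3: L0/L1/L2 = GF/-/- → run G
t=4: L0/L1/L2 = GF/-/- → run G
t=5: L0/L1/L2 = GF/-/- → run G
t=6: L0/L1/L2 = FH/G/- → run F
t=7: L0/L1/L2 = FH/G/- → run F
t=8: L0/L1/L2 = H/G/- → run H
t=9: L0/L1/L2 = H/G/- → run H
t=10: L0/L1/L2 = H/G/- → run H
t=11: L0/L1/L2 = -/G/- → run G
t=12: L0/L1/L2 = -/G/- → run G
t=13: (idle)
t=14: (idle)
t=15: (idle)
t=16: (idle)
t=17: (idle)
t=18: (idle)

context switches = 5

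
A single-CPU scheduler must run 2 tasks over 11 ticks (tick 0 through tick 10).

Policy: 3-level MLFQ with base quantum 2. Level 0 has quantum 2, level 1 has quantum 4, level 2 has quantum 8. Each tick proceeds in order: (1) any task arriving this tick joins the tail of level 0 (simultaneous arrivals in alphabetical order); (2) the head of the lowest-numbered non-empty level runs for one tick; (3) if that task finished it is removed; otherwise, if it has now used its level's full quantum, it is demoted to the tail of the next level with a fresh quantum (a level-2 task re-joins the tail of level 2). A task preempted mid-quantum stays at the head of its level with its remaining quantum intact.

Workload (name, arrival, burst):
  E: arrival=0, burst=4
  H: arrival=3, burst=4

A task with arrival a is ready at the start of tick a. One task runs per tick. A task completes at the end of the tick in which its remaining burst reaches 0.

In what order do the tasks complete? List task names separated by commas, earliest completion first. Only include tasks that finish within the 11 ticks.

completion order = E, H

t=0: L0/L1/L2 = E/-/- → run E
t=1: L0/L1/L2 = E/-/- → run E
t=2: L0/L1/L2 = -/E/- → run E
t=3: L0/L1/L2 = H/E/- → run H
t=4: L0/L1/L2 = H/E/- → run H
t=5: L0/L1/L2 = -/EH/- → run E
t=6: L0/L1/L2 = -/H/- → run H
t=7: L0/L1/L2 = -/H/- → run H
t=8: (idle)
t=9: (idle)
t=10: (idle)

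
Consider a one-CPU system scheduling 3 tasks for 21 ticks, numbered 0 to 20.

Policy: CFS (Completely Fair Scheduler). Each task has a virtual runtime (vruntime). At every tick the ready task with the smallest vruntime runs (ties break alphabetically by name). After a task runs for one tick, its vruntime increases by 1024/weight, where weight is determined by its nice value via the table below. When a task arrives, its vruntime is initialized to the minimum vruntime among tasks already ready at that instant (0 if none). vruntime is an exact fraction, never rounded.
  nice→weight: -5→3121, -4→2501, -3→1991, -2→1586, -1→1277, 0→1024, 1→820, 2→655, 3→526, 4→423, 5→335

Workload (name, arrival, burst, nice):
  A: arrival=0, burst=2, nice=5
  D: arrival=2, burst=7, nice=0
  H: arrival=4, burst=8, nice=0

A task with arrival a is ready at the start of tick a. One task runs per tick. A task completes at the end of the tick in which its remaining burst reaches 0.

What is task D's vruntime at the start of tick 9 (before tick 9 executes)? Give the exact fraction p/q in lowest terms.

vruntime(D, start of tick 9) = 5/1

t=0: vr[A=0] → run A
t=1: vr[A=1024/335] → run A
t=2: vr[D=0] → run D
t=3: vr[D=1] → run D
t=4: vr[D=2 H=2] → run D
t=5: vr[D=3 H=2] → run H
t=6: vr[D=3 H=3] → run D
t=7: vr[D=4 H=3] → run H
t=8: vr[D=4 H=4] → run D
t=9: vr[D=5 H=4] → run H
t=10: vr[D=5 H=5] → run D
t=11: vr[D=6 H=5] → run H
t=12: vr[D=6 H=6] → run D
t=13: vr[H=6] → run H
t=14: vr[H=7] → run H
t=15: vr[H=8] → run H
t=16: vr[H=9] → run H
t=17: (idle)
t=18: (idle)
t=19: (idle)
t=20: (idle)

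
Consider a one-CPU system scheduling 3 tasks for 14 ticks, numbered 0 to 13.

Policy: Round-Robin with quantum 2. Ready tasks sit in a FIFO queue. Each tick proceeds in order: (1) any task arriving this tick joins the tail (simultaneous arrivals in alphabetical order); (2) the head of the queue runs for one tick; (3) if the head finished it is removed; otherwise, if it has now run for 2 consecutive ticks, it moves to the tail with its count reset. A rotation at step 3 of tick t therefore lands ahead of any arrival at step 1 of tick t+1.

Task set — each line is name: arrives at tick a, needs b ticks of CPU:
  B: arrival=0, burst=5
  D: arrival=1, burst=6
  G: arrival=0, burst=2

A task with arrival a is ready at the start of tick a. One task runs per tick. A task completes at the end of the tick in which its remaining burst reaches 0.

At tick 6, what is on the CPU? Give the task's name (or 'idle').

running at tick 6 = B

t=0: queue=[B,G] q_used=0 → run B
t=1: queue=[B,G,D] q_used=1 → run B
t=2: queue=[G,D,B] q_used=0 → run G
t=3: queue=[G,D,B] q_used=1 → run G
t=4: queue=[D,B] q_used=0 → run D
t=5: queue=[D,B] q_used=1 → run D
t=6: queue=[B,D] q_used=0 → run B
t=7: queue=[B,D] q_used=1 → run B
t=8: queue=[D,B] q_used=0 → run D
t=9: queue=[D,B] q_used=1 → run D
t=10: queue=[B,D] q_used=0 → run B
t=11: queue=[D] q_used=0 → run D
t=12: queue=[D] q_used=1 → run D
t=13: (idle)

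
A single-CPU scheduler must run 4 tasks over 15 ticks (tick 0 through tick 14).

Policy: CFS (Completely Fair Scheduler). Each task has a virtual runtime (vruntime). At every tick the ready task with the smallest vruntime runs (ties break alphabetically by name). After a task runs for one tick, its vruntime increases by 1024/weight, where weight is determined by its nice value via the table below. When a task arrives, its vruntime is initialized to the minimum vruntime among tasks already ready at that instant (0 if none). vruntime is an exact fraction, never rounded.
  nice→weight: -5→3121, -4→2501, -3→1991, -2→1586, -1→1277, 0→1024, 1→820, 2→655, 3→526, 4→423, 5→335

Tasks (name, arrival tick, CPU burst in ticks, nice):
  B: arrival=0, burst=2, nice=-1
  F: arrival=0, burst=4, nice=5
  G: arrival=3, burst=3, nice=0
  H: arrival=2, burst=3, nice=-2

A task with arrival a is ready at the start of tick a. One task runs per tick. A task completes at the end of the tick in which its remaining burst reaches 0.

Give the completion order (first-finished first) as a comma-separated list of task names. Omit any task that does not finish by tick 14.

t=0: vr[B=0 F=0] → run B
t=1: vr[B=1024/1277 F=0] → run F
t=2: vr[B=1024/1277 F=1024/335 H=1024/1277] → run B
t=3: vr[F=1024/335 G=1024/1277 H=1024/1277] → run G
t=4: vr[F=1024/335 G=2301/1277 H=1024/1277] → run H
t=5: vr[F=1024/335 G=2301/1277 H=1465856/1012661] → run H
t=6: vr[F=1024/335 G=2301/1277 H=2119680/1012661] → run G
t=7: vr[F=1024/335 G=3578/1277 H=2119680/1012661] → run H
t=8: vr[F=1024/335 G=3578/1277] → run G
t=9: vr[F=1024/335] → run F
t=10: vr[F=2048/335] → run F
t=11: vr[F=3072/335] → run F
t=12: (idle)
t=13: (idle)
t=14: (idle)

completion order = B, H, G, F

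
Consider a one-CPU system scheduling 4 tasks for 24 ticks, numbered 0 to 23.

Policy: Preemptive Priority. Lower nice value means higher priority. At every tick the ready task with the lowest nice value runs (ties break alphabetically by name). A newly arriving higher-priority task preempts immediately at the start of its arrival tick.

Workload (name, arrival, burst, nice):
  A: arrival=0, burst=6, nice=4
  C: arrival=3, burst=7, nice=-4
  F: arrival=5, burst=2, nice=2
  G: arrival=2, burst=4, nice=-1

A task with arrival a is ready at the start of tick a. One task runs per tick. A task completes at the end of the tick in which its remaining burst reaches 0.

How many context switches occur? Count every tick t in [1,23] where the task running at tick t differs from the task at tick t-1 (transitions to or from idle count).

context switches = 6

t=0: ready={A} → run A
t=1: ready={A} → run A
t=2: ready={A,G} → run G
t=3: ready={A,C,G} → run C
t=4: ready={A,C,G} → run C
t=5: ready={A,C,F,G} → run C
t=6: ready={A,C,F,G} → run C
t=7: ready={A,C,F,G} → run C
t=8: ready={A,C,F,G} → run C
t=9: ready={A,C,F,G} → run C
t=10: ready={A,F,G} → run G
t=11: ready={A,F,G} → run G
t=12: ready={A,F,G} → run G
t=13: ready={A,F} → run F
t=14: ready={A,F} → run F
t=15: ready={A} → run A
t=16: ready={A} → run A
t=17: ready={A} → run A
t=18: ready={A} → run A
t=19: (idle)
t=20: (idle)
t=21: (idle)
t=22: (idle)
t=23: (idle)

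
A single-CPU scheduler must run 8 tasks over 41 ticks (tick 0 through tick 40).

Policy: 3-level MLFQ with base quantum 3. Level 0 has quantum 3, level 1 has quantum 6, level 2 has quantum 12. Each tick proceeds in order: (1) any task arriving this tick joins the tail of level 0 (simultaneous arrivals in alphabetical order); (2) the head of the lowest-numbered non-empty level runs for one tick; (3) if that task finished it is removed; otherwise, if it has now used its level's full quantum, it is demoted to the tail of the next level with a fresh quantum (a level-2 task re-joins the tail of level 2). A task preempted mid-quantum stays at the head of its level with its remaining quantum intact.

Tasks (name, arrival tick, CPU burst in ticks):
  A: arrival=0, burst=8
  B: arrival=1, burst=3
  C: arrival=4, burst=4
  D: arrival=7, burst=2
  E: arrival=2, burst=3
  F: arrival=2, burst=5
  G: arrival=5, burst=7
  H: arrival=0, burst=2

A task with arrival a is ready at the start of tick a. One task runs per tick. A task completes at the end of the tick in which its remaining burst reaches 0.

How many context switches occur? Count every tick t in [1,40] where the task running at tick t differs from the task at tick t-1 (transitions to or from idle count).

context switches = 12

t=0: L0/L1/L2 = AH/-/- → run A
t=1: L0/L1/L2 = AHB/-/- → run A
t=2: L0/L1/L2 = AHBEF/-/- → run A
t=3: L0/L1/L2 = HBEF/A/- → run H
t=4: L0/L1/L2 = HBEFC/A/- → run H
t=5: L0/L1/L2 = BEFCG/A/- → run B
t=6: L0/L1/L2 = BEFCG/A/- → run B
t=7: L0/L1/L2 = BEFCGD/A/- → run B
t=8: L0/L1/L2 = EFCGD/A/- → run E
t=9: L0/L1/L2 = EFCGD/A/- → run E
t=10: L0/L1/L2 = EFCGD/A/- → run E
t=11: L0/L1/L2 = FCGD/A/- → run F
t=12: L0/L1/L2 = FCGD/A/- → run F
t=13: L0/L1/L2 = FCGD/A/- → run F
t=14: L0/L1/L2 = CGD/AF/- → run C
t=15: L0/L1/L2 = CGD/AF/- → run C
t=16: L0/L1/L2 = CGD/AF/- → run C
t=17: L0/L1/L2 = GD/AFC/- → run G
t=18: L0/L1/L2 = GD/AFC/- → run G
t=19: L0/L1/L2 = GD/AFC/- → run G
t=20: L0/L1/L2 = D/AFCG/- → run D
t=21: L0/L1/L2 = D/AFCG/- → run D
t=22: L0/L1/L2 = -/AFCG/- → run A
t=23: L0/L1/L2 = -/AFCG/- → run A
t=24: L0/L1/L2 = -/AFCG/- → run A
t=25: L0/L1/L2 = -/AFCG/- → run A
t=26: L0/L1/L2 = -/AFCG/- → run A
t=27: L0/L1/L2 = -/FCG/- → run F
t=28: L0/L1/L2 = -/FCG/- → run F
t=29: L0/L1/L2 = -/CG/- → run C
t=30: L0/L1/L2 = -/G/- → run G
t=31: L0/L1/L2 = -/G/- → run G
t=32: L0/L1/L2 = -/G/- → run G
t=33: L0/L1/L2 = -/G/- → run G
t=34: (idle)
t=35: (idle)
t=36: (idle)
t=37: (idle)
t=38: (idle)
t=39: (idle)
t=40: (idle)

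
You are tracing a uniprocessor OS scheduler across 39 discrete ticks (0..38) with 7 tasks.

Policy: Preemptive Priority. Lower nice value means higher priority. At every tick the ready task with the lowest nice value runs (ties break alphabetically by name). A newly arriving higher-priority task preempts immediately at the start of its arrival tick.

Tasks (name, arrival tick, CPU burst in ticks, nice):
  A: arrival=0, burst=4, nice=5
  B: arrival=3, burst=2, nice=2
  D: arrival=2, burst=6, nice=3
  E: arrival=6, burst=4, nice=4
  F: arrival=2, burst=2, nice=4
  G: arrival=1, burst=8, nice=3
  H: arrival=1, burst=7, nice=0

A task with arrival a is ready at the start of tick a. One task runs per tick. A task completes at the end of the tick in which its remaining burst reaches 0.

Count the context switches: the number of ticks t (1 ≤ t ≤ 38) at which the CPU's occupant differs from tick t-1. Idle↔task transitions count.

context switches = 8

t=0: ready={A} → run A
t=1: ready={A,G,H} → run H
t=2: ready={A,D,F,G,H} → run H
t=3: ready={A,B,D,F,G,H} → run H
t=4: ready={A,B,D,F,G,H} → run H
t=5: ready={A,B,D,F,G,H} → run H
t=6: ready={A,B,D,E,F,G,H} → run H
t=7: ready={A,B,D,E,F,G,H} → run H
t=8: ready={A,B,D,E,F,G} → run B
t=9: ready={A,B,D,E,F,G} → run B
t=10: ready={A,D,E,F,G} → run D
t=11: ready={A,D,E,F,G} → run D
t=12: ready={A,D,E,F,G} → run D
t=13: ready={A,D,E,F,G} → run D
t=14: ready={A,D,E,F,G} → run D
t=15: ready={A,D,E,F,G} → run D
t=16: ready={A,E,F,G} → run G
t=17: ready={A,E,F,G} → run G
t=18: ready={A,E,F,G} → run G
t=19: ready={A,E,F,G} → run G
t=20: ready={A,E,F,G} → run G
t=21: ready={A,E,F,G} → run G
t=22: ready={A,E,F,G} → run G
t=23: ready={A,E,F,G} → run G
t=24: ready={A,E,F} → run E
t=25: ready={A,E,F} → run E
t=26: ready={A,E,F} → run E
t=27: ready={A,E,F} → run E
t=28: ready={A,F} → run F
t=29: ready={A,F} → run F
t=30: ready={A} → run A
t=31: ready={A} → run A
t=32: ready={A} → run A
t=33: (idle)
t=34: (idle)
t=35: (idle)
t=36: (idle)
t=37: (idle)
t=38: (idle)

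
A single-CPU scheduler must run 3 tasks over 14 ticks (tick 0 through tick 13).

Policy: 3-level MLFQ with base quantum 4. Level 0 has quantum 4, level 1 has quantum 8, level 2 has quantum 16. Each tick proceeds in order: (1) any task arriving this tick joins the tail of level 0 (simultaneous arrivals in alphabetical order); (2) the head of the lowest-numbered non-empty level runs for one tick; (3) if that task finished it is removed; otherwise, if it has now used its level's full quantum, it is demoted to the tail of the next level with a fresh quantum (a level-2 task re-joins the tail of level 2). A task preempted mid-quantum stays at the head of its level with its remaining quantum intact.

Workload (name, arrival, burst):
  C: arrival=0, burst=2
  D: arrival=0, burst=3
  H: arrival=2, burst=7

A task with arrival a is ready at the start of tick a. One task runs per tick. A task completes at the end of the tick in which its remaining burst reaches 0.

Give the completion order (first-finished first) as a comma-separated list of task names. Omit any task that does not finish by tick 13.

t=0: L0/L1/L2 = CD/-/- → run C
t=1: L0/L1/L2 = CD/-/- → run C
t=2: L0/L1/L2 = DH/-/- → run D
t=3: L0/L1/L2 = DH/-/- → run D
t=4: L0/L1/L2 = DH/-/- → run D
t=5: L0/L1/L2 = H/-/- → run H
t=6: L0/L1/L2 = H/-/- → run H
t=7: L0/L1/L2 = H/-/- → run H
t=8: L0/L1/L2 = H/-/- → run H
t=9: L0/L1/L2 = -/H/- → run H
t=10: L0/L1/L2 = -/H/- → run H
t=11: L0/L1/L2 = -/H/- → run H
t=12: (idle)
t=13: (idle)

completion order = C, D, H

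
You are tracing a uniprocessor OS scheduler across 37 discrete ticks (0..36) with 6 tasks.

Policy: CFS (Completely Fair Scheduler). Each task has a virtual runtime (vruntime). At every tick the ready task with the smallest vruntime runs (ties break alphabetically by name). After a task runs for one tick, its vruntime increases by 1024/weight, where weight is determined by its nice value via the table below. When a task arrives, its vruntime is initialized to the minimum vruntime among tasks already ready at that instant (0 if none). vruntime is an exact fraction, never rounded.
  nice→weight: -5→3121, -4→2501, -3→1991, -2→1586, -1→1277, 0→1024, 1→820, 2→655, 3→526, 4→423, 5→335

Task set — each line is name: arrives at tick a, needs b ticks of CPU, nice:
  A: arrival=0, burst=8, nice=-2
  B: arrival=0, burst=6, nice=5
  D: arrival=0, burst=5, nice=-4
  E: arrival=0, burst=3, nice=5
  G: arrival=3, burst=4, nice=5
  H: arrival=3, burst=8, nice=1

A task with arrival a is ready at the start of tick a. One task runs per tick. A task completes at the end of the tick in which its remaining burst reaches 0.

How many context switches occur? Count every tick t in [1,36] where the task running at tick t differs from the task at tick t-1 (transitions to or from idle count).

context switches = 29

t=0: vr[A=0 B=0 D=0 E=0] → run A
t=1: vr[A=512/793 B=0 D=0 E=0] → run B
t=2: vr[A=512/793 B=1024/335 D=0 E=0] → run D
t=3: vr[A=512/793 B=1024/335 D=1024/2501 E=0 G=0 H=0] → run E
t=4: vr[A=512/793 B=1024/335 D=1024/2501 E=1024/335 G=0 H=0] → run G
t=5: vr[A=512/793 B=1024/335 D=1024/2501 E=1024/335 G=1024/335 H=0] → run H
t=6: vr[A=512/793 B=1024/335 D=1024/2501 E=1024/335 G=1024/335 H=256/205] → run D
t=7: vr[A=512/793 B=1024/335 D=2048/2501 E=1024/335 G=1024/335 H=256/205] → run A
t=8: vr[A=1024/793 B=1024/335 D=2048/2501 E=1024/335 G=1024/335 H=256/205] → run D
t=9: vr[A=1024/793 B=1024/335 D=3072/2501 E=1024/335 G=1024/335 H=256/205] → run D
t=10: vr[A=1024/793 B=1024/335 D=4096/2501 E=1024/335 G=1024/335 H=256/205] → run H
t=11: vr[A=1024/793 B=1024/335 D=4096/2501 E=1024/335 G=1024/335 H=512/205] → run A
t=12: vr[A=1536/793 B=1024/335 D=4096/2501 E=1024/335 G=1024/335 H=512/205] → run D
t=13: vr[A=1536/793 B=1024/335 E=1024/335 G=1024/335 H=512/205] → run A
t=14: vr[A=2048/793 B=1024/335 E=1024/335 G=1024/335 H=512/205] → run H
t=15: vr[A=2048/793 B=1024/335 E=1024/335 G=1024/335 H=768/205] → run A
t=16: vr[A=2560/793 B=1024/335 E=1024/335 G=1024/335 H=768/205] → run B
t=17: vr[A=2560/793 B=2048/335 E=1024/335 G=1024/335 H=768/205] → run E
t=18: vr[A=2560/793 B=2048/335 E=2048/335 G=1024/335 H=768/205] → run G
t=19: vr[A=2560/793 B=2048/335 E=2048/335 G=2048/335 H=768/205] → run A
t=20: vr[A=3072/793 B=2048/335 E=2048/335 G=2048/335 H=768/205] → run H
t=21: vr[A=3072/793 B=2048/335 E=2048/335 G=2048/335 H=1024/205] → run A
t=22: vr[A=3584/793 B=2048/335 E=2048/335 G=2048/335 H=1024/205] → run A
t=23: vr[B=2048/335 E=2048/335 G=2048/335 H=1024/205] → run H
t=24: vr[B=2048/335 E=2048/335 G=2048/335 H=256/41] → run B
t=25: vr[B=3072/335 E=2048/335 G=2048/335 H=256/41] → run E
t=26: vr[B=3072/335 G=2048/335 H=256/41] → run G
t=27: vr[B=3072/335 G=3072/335 H=256/41] → run H
t=28: vr[B=3072/335 G=3072/335 H=1536/205] → run H
t=29: vr[B=3072/335 G=3072/335 H=1792/205] → run H
t=30: vr[B=3072/335 G=3072/335] → run B
t=31: vr[B=4096/335 G=3072/335] → run G
t=32: vr[B=4096/335] → run B
t=33: vr[B=1024/67] → run B
t=34: (idle)
t=35: (idle)
t=36: (idle)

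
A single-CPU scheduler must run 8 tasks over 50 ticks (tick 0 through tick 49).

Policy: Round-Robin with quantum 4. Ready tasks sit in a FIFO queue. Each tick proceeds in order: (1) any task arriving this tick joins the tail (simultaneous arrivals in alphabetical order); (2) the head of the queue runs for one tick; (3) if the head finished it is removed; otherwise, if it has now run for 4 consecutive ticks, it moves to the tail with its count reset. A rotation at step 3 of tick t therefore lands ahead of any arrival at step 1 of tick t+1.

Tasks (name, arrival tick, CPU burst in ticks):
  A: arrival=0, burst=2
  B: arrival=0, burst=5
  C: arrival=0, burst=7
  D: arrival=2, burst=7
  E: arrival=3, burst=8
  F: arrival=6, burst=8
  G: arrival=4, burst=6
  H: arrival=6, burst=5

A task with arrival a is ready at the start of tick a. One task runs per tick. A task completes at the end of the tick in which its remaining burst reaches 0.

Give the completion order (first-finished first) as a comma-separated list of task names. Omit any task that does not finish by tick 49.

completion order = A, B, C, D, E, G, F, H

t=0: queue=[A,B,C] q_used=0 → run A
t=1: queue=[A,B,C] q_used=1 → run A
t=2: queue=[B,C,D] q_used=0 → run B
t=3: queue=[B,C,D,E] q_used=1 → run B
t=4: queue=[B,C,D,E,G] q_used=2 → run B
t=5: queue=[B,C,D,E,G] q_used=3 → run B
t=6: queue=[C,D,E,G,B,F,H] q_used=0 → run C
t=7: queue=[C,D,E,G,B,F,H] q_used=1 → run C
t=8: queue=[C,D,E,G,B,F,H] q_used=2 → run C
t=9: queue=[C,D,E,G,B,F,H] q_used=3 → run C
t=10: queue=[D,E,G,B,F,H,C] q_used=0 → run D
t=11: queue=[D,E,G,B,F,H,C] q_used=1 → run D
t=12: queue=[D,E,G,B,F,H,C] q_used=2 → run D
t=13: queue=[D,E,G,B,F,H,C] q_used=3 → run D
t=14: queue=[E,G,B,F,H,C,D] q_used=0 → run E
t=15: queue=[E,G,B,F,H,C,D] q_used=1 → run E
t=16: queue=[E,G,B,F,H,C,D] q_used=2 → run E
t=17: queue=[E,G,B,F,H,C,D] q_used=3 → run E
t=18: queue=[G,B,F,H,C,D,E] q_used=0 → run G
t=19: queue=[G,B,F,H,C,D,E] q_used=1 → run G
t=20: queue=[G,B,F,H,C,D,E] q_used=2 → run G
t=21: queue=[G,B,F,H,C,D,E] q_used=3 → run G
t=22: queue=[B,F,H,C,D,E,G] q_used=0 → run B
t=23: queue=[F,H,C,D,E,G] q_used=0 → run F
t=24: queue=[F,H,C,D,E,G] q_used=1 → run F
t=25: queue=[F,H,C,D,E,G] q_used=2 → run F
t=26: queue=[F,H,C,D,E,G] q_used=3 → run F
t=27: queue=[H,C,D,E,G,F] q_used=0 → run H
t=28: queue=[H,C,D,E,G,F] q_used=1 → run H
t=29: queue=[H,C,D,E,G,F] q_used=2 → run H
t=30: queue=[H,C,D,E,G,F] q_used=3 → run H
t=31: queue=[C,D,E,G,F,H] q_used=0 → run C
t=32: queue=[C,D,E,G,F,H] q_used=1 → run C
t=33: queue=[C,D,E,G,F,H] q_used=2 → run C
t=34: queue=[D,E,G,F,H] q_used=0 → run D
t=35: queue=[D,E,G,F,H] q_used=1 → run D
t=36: queue=[D,E,G,F,H] q_used=2 → run D
t=37: queue=[E,G,F,H] q_used=0 → run E
t=38: queue=[E,G,F,H] q_used=1 → run E
t=39: queue=[E,G,F,H] q_used=2 → run E
t=40: queue=[E,G,F,H] q_used=3 → run E
t=41: queue=[G,F,H] q_used=0 → run G
t=42: queue=[G,F,H] q_used=1 → run G
t=43: queue=[F,H] q_used=0 → run F
t=44: queue=[F,H] q_used=1 → run F
t=45: queue=[F,H] q_used=2 → run F
t=46: queue=[F,H] q_used=3 → run F
t=47: queue=[H] q_used=0 → run H
t=48: (idle)
t=49: (idle)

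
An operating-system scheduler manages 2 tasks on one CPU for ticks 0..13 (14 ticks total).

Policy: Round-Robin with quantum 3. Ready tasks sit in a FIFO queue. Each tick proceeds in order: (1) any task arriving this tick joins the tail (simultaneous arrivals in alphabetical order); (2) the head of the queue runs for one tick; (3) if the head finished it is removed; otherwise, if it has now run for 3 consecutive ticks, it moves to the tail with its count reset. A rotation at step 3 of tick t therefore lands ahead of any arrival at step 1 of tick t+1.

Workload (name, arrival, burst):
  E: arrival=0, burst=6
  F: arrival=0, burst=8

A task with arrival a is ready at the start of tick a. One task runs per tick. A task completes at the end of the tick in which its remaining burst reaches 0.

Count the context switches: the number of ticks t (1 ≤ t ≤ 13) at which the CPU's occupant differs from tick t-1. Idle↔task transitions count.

context switches = 3

t=0: queue=[E,F] q_used=0 → run E
t=1: queue=[E,F] q_used=1 → run E
t=2: queue=[E,F] q_used=2 → run E
t=3: queue=[F,E] q_used=0 → run F
t=4: queue=[F,E] q_used=1 → run F
t=5: queue=[F,E] q_used=2 → run F
t=6: queue=[E,F] q_used=0 → run E
t=7: queue=[E,F] q_used=1 → run E
t=8: queue=[E,F] q_used=2 → run E
t=9: queue=[F] q_used=0 → run F
t=10: queue=[F] q_used=1 → run F
t=11: queue=[F] q_used=2 → run F
t=12: queue=[F] q_used=0 → run F
t=13: queue=[F] q_used=1 → run F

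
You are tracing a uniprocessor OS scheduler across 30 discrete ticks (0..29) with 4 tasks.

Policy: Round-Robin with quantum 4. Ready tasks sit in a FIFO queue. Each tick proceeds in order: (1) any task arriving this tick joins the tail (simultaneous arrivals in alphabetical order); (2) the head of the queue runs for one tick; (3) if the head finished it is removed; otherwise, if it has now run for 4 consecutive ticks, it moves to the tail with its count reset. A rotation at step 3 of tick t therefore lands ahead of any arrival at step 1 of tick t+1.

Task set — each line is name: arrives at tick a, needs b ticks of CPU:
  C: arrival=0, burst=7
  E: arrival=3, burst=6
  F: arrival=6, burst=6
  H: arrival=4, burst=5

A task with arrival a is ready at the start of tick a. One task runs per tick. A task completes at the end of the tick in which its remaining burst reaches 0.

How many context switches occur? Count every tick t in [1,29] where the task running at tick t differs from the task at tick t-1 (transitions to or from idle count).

t=0: queue=[C] q_used=0 → run C
t=1: queue=[C] q_used=1 → run C
t=2: queue=[C] q_used=2 → run C
t=3: queue=[C,E] q_used=3 → run C
t=4: queue=[E,C,H] q_used=0 → run E
t=5: queue=[E,C,H] q_used=1 → run E
t=6: queue=[E,C,H,F] q_used=2 → run E
t=7: queue=[E,C,H,F] q_used=3 → run E
t=8: queue=[C,H,F,E] q_used=0 → run C
t=9: queue=[C,H,F,E] q_used=1 → run C
t=10: queue=[C,H,F,E] q_used=2 → run C
t=11: queue=[H,F,E] q_used=0 → run H
t=12: queue=[H,F,E] q_used=1 → run H
t=13: queue=[H,F,E] q_used=2 → run H
t=14: queue=[H,F,E] q_used=3 → run H
t=15: queue=[F,E,H] q_used=0 → run F
t=16: queue=[F,E,H] q_used=1 → run F
t=17: queue=[F,E,H] q_used=2 → run F
t=18: queue=[F,E,H] q_used=3 → run F
t=19: queue=[E,H,F] q_used=0 → run E
t=20: queue=[E,H,F] q_used=1 → run E
t=21: queue=[H,F] q_used=0 → run H
t=22: queue=[F] q_used=0 → run F
t=23: queue=[F] q_used=1 → run F
t=24: (idle)
t=25: (idle)
t=26: (idle)
t=27: (idle)
t=28: (idle)
t=29: (idle)

context switches = 8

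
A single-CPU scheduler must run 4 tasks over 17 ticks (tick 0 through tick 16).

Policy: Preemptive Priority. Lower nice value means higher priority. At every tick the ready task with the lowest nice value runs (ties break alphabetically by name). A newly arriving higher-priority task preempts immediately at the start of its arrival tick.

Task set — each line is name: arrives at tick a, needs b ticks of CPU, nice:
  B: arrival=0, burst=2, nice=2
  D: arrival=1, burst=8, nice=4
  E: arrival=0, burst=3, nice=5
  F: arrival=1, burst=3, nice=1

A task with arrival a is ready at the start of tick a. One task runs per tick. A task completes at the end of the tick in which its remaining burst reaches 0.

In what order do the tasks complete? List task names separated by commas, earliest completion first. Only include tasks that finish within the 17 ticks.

t=0: ready={B,E} → run B
t=1: ready={B,D,E,F} → run F
t=2: ready={B,D,E,F} → run F
t=3: ready={B,D,E,F} → run F
t=4: ready={B,D,E} → run B
t=5: ready={D,E} → run D
t=6: ready={D,E} → run D
t=7: ready={D,E} → run D
t=8: ready={D,E} → run D
t=9: ready={D,E} → run D
t=10: ready={D,E} → run D
t=11: ready={D,E} → run D
t=12: ready={D,E} → run D
t=13: ready={E} → run E
t=14: ready={E} → run E
t=15: ready={E} → run E
t=16: (idle)

completion order = F, B, D, E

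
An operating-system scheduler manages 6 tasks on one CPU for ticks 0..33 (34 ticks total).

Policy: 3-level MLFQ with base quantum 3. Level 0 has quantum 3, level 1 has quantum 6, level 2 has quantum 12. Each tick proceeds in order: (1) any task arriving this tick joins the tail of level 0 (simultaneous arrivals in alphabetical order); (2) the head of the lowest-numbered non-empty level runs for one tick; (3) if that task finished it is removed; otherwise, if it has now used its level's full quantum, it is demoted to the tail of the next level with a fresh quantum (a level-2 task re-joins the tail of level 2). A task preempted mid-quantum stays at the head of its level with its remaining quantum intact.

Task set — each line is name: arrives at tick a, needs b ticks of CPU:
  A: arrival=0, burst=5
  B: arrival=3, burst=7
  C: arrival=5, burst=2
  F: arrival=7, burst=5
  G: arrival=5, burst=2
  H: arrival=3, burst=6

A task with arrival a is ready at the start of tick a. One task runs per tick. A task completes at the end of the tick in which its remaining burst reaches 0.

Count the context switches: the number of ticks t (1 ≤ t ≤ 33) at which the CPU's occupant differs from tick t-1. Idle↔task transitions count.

context switches = 10

t=0: L0/L1/L2 = A/-/- → run A
t=1: L0/L1/L2 = A/-/- → run A
t=2: L0/L1/L2 = A/-/- → run A
t=3: L0/L1/L2 = BH/A/- → run B
t=4: L0/L1/L2 = BH/A/- → run B
t=5: L0/L1/L2 = BHCG/A/- → run B
t=6: L0/L1/L2 = HCG/AB/- → run H
t=7: L0/L1/L2 = HCGF/AB/- → run H
t=8: L0/L1/L2 = HCGF/AB/- → run H
t=9: L0/L1/L2 = CGF/ABH/- → run C
t=10: L0/L1/L2 = CGF/ABH/- → run C
t=11: L0/L1/L2 = GF/ABH/- → run G
t=12: L0/L1/L2 = GF/ABH/- → run G
t=13: L0/L1/L2 = F/ABH/- → run F
t=14: L0/L1/L2 = F/ABH/- → run F
t=15: L0/L1/L2 = F/ABH/- → run F
t=16: L0/L1/L2 = -/ABHF/- → run A
t=17: L0/L1/L2 = -/ABHF/- → run A
t=18: L0/L1/L2 = -/BHF/- → run B
t=19: L0/L1/L2 = -/BHF/- → run B
t=20: L0/L1/L2 = -/BHF/- → run B
t=21: L0/L1/L2 = -/BHF/- → run B
t=22: L0/L1/L2 = -/HF/- → run H
t=23: L0/L1/L2 = -/HF/- → run H
t=24: L0/L1/L2 = -/HF/- → run H
t=25: L0/L1/L2 = -/F/- → run F
t=26: L0/L1/L2 = -/F/- → run F
t=27: (idle)
t=28: (idle)
t=29: (idle)
t=30: (idle)
t=31: (idle)
t=32: (idle)
t=33: (idle)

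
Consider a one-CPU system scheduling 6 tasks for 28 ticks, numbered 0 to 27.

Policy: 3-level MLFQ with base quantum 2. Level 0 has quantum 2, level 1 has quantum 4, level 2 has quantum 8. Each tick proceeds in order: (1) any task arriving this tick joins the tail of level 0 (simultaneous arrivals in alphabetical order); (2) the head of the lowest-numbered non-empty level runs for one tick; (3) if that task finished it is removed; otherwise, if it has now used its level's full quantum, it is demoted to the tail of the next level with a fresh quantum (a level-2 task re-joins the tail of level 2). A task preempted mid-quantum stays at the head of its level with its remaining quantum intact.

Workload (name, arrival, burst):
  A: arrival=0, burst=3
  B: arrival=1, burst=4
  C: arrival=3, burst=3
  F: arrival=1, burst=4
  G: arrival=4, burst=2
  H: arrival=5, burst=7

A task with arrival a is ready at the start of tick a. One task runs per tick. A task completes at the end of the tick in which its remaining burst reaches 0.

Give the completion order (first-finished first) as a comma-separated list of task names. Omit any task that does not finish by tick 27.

completion order = G, A, B, F, C, H

t=0: L0/L1/L2 = A/-/- → run A
t=1: L0/L1/L2 = ABF/-/- → run A
t=2: L0/L1/L2 = BF/A/- → run B
t=3: L0/L1/L2 = BFC/A/- → run B
t=4: L0/L1/L2 = FCG/AB/- → run F
t=5: L0/L1/L2 = FCGH/AB/- → run F
t=6: L0/L1/L2 = CGH/ABF/- → run C
t=7: L0/L1/L2 = CGH/ABF/- → run C
t=8: L0/L1/L2 = GH/ABFC/- → run G
t=9: L0/L1/L2 = GH/ABFC/- → run G
t=10: L0/L1/L2 = H/ABFC/- → run H
t=11: L0/L1/L2 = H/ABFC/- → run H
t=12: L0/L1/L2 = -/ABFCH/- → run A
t=13: L0/L1/L2 = -/BFCH/- → run B
t=14: L0/L1/L2 = -/BFCH/- → run B
t=15: L0/L1/L2 = -/FCH/- → run F
t=16: L0/L1/L2 = -/FCH/- → run F
t=17: L0/L1/L2 = -/CH/- → run C
t=18: L0/L1/L2 = -/H/- → run H
t=19: L0/L1/L2 = -/H/- → run H
t=20: L0/L1/L2 = -/H/- → run H
t=21: L0/L1/L2 = -/H/- → run H
t=22: L0/L1/L2 = -/-/H → run H
t=23: (idle)
t=24: (idle)
t=25: (idle)
t=26: (idle)
t=27: (idle)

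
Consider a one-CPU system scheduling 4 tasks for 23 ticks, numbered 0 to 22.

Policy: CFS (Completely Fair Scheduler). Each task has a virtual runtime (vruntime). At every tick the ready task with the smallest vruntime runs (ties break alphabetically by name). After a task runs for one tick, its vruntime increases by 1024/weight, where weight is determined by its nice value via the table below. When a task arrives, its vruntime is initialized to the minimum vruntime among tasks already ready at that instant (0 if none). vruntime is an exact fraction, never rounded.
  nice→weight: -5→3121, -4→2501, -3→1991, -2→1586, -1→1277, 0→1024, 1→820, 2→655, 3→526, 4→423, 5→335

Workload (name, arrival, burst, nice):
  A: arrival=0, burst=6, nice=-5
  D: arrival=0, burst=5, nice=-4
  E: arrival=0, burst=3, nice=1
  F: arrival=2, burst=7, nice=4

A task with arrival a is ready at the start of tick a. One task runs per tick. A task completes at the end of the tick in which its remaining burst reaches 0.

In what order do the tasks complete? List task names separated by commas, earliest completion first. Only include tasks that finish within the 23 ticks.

completion order = D, A, E, F

t=0: vr[A=0 D=0 E=0] → run A
t=1: vr[A=1024/3121 D=0 E=0] → run D
t=2: vr[A=1024/3121 D=1024/2501 E=0 F=0] → run E
t=3: vr[A=1024/3121 D=1024/2501 E=256/205 F=0] → run F
t=4: vr[A=1024/3121 D=1024/2501 E=256/205 F=1024/423] → run A
t=5: vr[A=2048/3121 D=1024/2501 E=256/205 F=1024/423] → run D
t=6: vr[A=2048/3121 D=2048/2501 E=256/205 F=1024/423] → run A
t=7: vr[A=3072/3121 D=2048/2501 E=256/205 F=1024/423] → run D
t=8: vr[A=3072/3121 D=3072/2501 E=256/205 F=1024/423] → run A
t=9: vr[A=4096/3121 D=3072/2501 E=256/205 F=1024/423] → run D
t=10: vr[A=4096/3121 D=4096/2501 E=256/205 F=1024/423] → run E
t=11: vr[A=4096/3121 D=4096/2501 E=512/205 F=1024/423] → run A
t=12: vr[A=5120/3121 D=4096/2501 E=512/205 F=1024/423] → run D
t=13: vr[A=5120/3121 E=512/205 F=1024/423] → run A
t=14: vr[E=512/205 F=1024/423] → run F
t=15: vr[E=512/205 F=2048/423] → run E
t=16: vr[F=2048/423] → run F
t=17: vr[F=1024/141] → run F
t=18: vr[F=4096/423] → run F
t=19: vr[F=5120/423] → run F
t=20: vr[F=2048/141] → run F
t=21: (idle)
t=22: (idle)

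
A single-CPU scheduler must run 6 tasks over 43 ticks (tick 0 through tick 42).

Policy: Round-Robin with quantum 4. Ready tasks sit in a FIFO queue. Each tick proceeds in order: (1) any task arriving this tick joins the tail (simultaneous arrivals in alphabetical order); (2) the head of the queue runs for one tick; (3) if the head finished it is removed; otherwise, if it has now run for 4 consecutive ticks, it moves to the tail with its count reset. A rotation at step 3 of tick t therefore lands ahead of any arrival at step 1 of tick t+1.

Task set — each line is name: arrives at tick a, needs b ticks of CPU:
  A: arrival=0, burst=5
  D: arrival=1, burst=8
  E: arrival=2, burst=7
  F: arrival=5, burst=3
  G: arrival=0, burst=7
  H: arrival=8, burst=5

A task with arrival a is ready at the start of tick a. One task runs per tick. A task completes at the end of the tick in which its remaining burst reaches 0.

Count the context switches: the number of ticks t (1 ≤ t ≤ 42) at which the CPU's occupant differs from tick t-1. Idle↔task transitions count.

t=0: queue=[A,G] q_used=0 → run A
t=1: queue=[A,G,D] q_used=1 → run A
t=2: queue=[A,G,D,E] q_used=2 → run A
t=3: queue=[A,G,D,E] q_used=3 → run A
t=4: queue=[G,D,E,A] q_used=0 → run G
t=5: queue=[G,D,E,A,F] q_used=1 → run G
t=6: queue=[G,D,E,A,F] q_used=2 → run G
t=7: queue=[G,D,E,A,F] q_used=3 → run G
t=8: queue=[D,E,A,F,G,H] q_used=0 → run D
t=9: queue=[D,E,A,F,G,H] q_used=1 → run D
t=10: queue=[D,E,A,F,G,H] q_used=2 → run D
t=11: queue=[D,E,A,F,G,H] q_used=3 → run D
t=12: queue=[E,A,F,G,H,D] q_used=0 → run E
t=13: queue=[E,A,F,G,H,D] q_used=1 → run E
t=14: queue=[E,A,F,G,H,D] q_used=2 → run E
t=15: queue=[E,A,F,G,H,D] q_used=3 → run E
t=16: queue=[A,F,G,H,D,E] q_used=0 → run A
t=17: queue=[F,G,H,D,E] q_used=0 → run F
t=18: queue=[F,G,H,D,E] q_used=1 → run F
t=19: queue=[F,G,H,D,E] q_used=2 → run F
t=20: queue=[G,H,D,E] q_used=0 → run G
t=21: queue=[G,H,D,E] q_used=1 → run G
t=22: queue=[G,H,D,E] q_used=2 → run G
t=23: queue=[H,D,E] q_used=0 → run H
t=24: queue=[H,D,E] q_used=1 → run H
t=25: queue=[H,D,E] q_used=2 → run H
t=26: queue=[H,D,E] q_used=3 → run H
t=27: queue=[D,E,H] q_used=0 → run D
t=28: queue=[D,E,H] q_used=1 → run D
t=29: queue=[D,E,H] q_used=2 → run D
t=30: queue=[D,E,H] q_used=3 → run D
t=31: queue=[E,H] q_used=0 → run E
t=32: queue=[E,H] q_used=1 → run E
t=33: queue=[E,H] q_used=2 → run E
t=34: queue=[H] q_used=0 → run H
t=35: (idle)
t=36: (idle)
t=37: (idle)
t=38: (idle)
t=39: (idle)
t=40: (idle)
t=41: (idle)
t=42: (idle)

context switches = 11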